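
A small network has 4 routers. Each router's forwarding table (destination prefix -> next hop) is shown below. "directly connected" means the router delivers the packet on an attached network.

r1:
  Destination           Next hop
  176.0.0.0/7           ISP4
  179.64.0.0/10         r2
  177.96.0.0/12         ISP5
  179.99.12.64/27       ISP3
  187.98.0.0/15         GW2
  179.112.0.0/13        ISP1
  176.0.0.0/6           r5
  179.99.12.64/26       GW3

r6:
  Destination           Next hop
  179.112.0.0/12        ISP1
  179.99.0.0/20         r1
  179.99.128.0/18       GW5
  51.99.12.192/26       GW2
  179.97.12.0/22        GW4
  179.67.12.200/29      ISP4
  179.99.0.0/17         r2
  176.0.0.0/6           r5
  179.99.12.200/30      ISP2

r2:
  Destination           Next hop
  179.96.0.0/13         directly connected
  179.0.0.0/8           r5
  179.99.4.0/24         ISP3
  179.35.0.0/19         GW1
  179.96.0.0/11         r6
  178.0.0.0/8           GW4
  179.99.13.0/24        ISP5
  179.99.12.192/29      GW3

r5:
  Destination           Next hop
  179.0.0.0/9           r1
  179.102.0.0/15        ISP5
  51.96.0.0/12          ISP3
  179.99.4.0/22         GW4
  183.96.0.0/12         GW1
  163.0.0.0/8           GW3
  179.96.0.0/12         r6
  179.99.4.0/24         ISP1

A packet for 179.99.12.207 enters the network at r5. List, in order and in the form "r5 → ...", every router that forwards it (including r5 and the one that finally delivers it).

r5 → r6 → r1 → r2

At r5: longest match for 179.99.12.207 is 179.96.0.0/12 -> r6
At r6: longest match for 179.99.12.207 is 179.99.0.0/20 -> r1
At r1: longest match for 179.99.12.207 is 179.64.0.0/10 -> r2
At r2: longest match for 179.99.12.207 is 179.96.0.0/13 -> directly connected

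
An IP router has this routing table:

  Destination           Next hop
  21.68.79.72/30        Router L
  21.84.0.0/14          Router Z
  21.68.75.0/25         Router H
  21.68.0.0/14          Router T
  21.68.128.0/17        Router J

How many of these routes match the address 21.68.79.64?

Prefixes containing 21.68.79.64:
  21.68.0.0/14 (21.68.0.0 - 21.71.255.255)
Total matching entries: 1.

1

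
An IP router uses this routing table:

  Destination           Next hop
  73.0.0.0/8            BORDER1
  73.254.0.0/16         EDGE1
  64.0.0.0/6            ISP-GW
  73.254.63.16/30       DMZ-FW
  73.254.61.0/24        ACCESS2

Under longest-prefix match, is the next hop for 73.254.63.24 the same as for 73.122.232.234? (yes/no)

73.254.63.24: longest match 73.254.0.0/16 -> EDGE1
73.122.232.234: longest match 73.0.0.0/8 -> BORDER1

no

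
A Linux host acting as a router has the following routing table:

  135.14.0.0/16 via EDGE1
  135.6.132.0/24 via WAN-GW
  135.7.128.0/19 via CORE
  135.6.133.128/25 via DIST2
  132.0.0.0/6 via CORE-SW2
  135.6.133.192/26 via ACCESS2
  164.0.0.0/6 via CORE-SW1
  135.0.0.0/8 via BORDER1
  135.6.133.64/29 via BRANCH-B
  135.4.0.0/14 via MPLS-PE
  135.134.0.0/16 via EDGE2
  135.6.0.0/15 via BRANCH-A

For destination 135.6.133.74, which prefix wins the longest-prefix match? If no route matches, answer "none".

135.6.0.0/15

Entries matching 135.6.133.74:
  132.0.0.0/6 (132.0.0.0 - 135.255.255.255)
  135.0.0.0/8 (135.0.0.0 - 135.255.255.255)
  135.4.0.0/14 (135.4.0.0 - 135.7.255.255)
  135.6.0.0/15 (135.6.0.0 - 135.7.255.255)
Most specific is 135.6.0.0/15.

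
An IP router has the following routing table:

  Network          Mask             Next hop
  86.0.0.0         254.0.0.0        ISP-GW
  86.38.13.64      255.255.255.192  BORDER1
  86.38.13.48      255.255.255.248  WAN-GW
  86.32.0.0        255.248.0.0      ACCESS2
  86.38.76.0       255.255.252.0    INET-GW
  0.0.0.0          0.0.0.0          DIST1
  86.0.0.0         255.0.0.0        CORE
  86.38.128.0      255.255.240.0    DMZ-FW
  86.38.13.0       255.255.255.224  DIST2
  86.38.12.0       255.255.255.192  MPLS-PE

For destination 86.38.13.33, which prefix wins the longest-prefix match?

86.32.0.0/13

Entries matching 86.38.13.33:
  0.0.0.0/0 (default, matches everything)
  86.0.0.0/7 (86.0.0.0 - 87.255.255.255)
  86.0.0.0/8 (86.0.0.0 - 86.255.255.255)
  86.32.0.0/13 (86.32.0.0 - 86.39.255.255)
Most specific is 86.32.0.0/13.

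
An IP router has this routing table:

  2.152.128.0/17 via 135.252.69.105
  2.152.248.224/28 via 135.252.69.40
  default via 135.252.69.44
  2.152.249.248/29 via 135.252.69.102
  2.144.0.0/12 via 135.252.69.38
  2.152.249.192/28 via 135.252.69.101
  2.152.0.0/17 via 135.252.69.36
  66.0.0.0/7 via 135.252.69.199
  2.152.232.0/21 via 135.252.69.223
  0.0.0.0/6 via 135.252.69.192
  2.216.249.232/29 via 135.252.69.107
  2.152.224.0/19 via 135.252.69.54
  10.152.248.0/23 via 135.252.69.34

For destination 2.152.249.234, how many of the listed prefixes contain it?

5

Prefixes containing 2.152.249.234:
  0.0.0.0/0 (default, matches everything)
  0.0.0.0/6 (0.0.0.0 - 3.255.255.255)
  2.144.0.0/12 (2.144.0.0 - 2.159.255.255)
  2.152.128.0/17 (2.152.128.0 - 2.152.255.255)
  2.152.224.0/19 (2.152.224.0 - 2.152.255.255)
Total matching entries: 5.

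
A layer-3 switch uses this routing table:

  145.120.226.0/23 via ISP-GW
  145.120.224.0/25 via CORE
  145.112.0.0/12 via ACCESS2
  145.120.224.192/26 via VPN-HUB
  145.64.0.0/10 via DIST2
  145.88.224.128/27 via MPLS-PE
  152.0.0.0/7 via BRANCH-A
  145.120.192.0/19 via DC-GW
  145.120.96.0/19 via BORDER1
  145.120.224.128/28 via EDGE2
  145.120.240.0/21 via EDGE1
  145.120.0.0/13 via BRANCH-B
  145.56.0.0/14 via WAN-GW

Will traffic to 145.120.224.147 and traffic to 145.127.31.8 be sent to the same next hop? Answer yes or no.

145.120.224.147: longest match 145.120.0.0/13 -> BRANCH-B
145.127.31.8: longest match 145.120.0.0/13 -> BRANCH-B

yes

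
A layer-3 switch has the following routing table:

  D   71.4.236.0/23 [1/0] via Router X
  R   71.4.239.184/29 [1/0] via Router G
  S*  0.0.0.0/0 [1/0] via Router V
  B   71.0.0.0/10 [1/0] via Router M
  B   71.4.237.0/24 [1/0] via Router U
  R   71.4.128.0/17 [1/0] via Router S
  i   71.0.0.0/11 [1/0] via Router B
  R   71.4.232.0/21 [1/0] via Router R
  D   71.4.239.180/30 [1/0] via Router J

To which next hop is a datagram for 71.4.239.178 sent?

Router R

Routes whose prefix contains 71.4.239.178:
  0.0.0.0/0 (default, matches everything) -> Router V
  71.0.0.0/10 (71.0.0.0 - 71.63.255.255) -> Router M
  71.0.0.0/11 (71.0.0.0 - 71.31.255.255) -> Router B
  71.4.128.0/17 (71.4.128.0 - 71.4.255.255) -> Router S
  71.4.232.0/21 (71.4.232.0 - 71.4.239.255) -> Router R
More-specific entries that do NOT match:
  71.4.239.180/30 (71.4.239.180 - 71.4.239.183) does not contain 71.4.239.178
  71.4.239.184/29 (71.4.239.184 - 71.4.239.191) does not contain 71.4.239.178
  71.4.237.0/24 (71.4.237.0 - 71.4.237.255) does not contain 71.4.239.178
  71.4.236.0/23 (71.4.236.0 - 71.4.237.255) does not contain 71.4.239.178
Longest matching prefix is /21 -> next hop Router R.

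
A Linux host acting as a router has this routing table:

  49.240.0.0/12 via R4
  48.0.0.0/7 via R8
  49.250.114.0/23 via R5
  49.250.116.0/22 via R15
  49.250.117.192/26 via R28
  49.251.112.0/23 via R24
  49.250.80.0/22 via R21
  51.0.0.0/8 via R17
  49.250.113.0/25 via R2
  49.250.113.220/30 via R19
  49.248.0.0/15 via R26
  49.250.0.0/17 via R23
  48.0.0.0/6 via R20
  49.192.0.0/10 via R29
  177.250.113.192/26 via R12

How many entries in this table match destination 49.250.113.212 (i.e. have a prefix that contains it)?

5

Prefixes containing 49.250.113.212:
  48.0.0.0/6 (48.0.0.0 - 51.255.255.255)
  48.0.0.0/7 (48.0.0.0 - 49.255.255.255)
  49.192.0.0/10 (49.192.0.0 - 49.255.255.255)
  49.240.0.0/12 (49.240.0.0 - 49.255.255.255)
  49.250.0.0/17 (49.250.0.0 - 49.250.127.255)
Total matching entries: 5.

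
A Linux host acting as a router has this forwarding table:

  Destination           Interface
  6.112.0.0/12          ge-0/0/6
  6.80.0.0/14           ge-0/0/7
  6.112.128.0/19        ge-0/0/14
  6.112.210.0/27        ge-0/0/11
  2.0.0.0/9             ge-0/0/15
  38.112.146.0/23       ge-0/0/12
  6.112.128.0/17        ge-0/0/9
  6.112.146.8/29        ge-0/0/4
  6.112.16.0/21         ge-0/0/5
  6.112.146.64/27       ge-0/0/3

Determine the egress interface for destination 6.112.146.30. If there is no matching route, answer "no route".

ge-0/0/14

Routes whose prefix contains 6.112.146.30:
  6.112.0.0/12 (6.112.0.0 - 6.127.255.255) -> ge-0/0/6
  6.112.128.0/17 (6.112.128.0 - 6.112.255.255) -> ge-0/0/9
  6.112.128.0/19 (6.112.128.0 - 6.112.159.255) -> ge-0/0/14
More-specific entries that do NOT match:
  6.112.146.8/29 (6.112.146.8 - 6.112.146.15) does not contain 6.112.146.30
  6.112.210.0/27 (6.112.210.0 - 6.112.210.31) does not contain 6.112.146.30
  6.112.146.64/27 (6.112.146.64 - 6.112.146.95) does not contain 6.112.146.30
  38.112.146.0/23 (38.112.146.0 - 38.112.147.255) does not contain 6.112.146.30
  6.112.16.0/21 (6.112.16.0 - 6.112.23.255) does not contain 6.112.146.30
Longest matching prefix is /19 -> interface ge-0/0/14.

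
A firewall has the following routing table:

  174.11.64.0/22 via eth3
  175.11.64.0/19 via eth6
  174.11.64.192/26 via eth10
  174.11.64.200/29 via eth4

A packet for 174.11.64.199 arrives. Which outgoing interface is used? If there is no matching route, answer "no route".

eth10

Routes whose prefix contains 174.11.64.199:
  174.11.64.0/22 (174.11.64.0 - 174.11.67.255) -> eth3
  174.11.64.192/26 (174.11.64.192 - 174.11.64.255) -> eth10
More-specific entries that do NOT match:
  174.11.64.200/29 (174.11.64.200 - 174.11.64.207) does not contain 174.11.64.199
Longest matching prefix is /26 -> interface eth10.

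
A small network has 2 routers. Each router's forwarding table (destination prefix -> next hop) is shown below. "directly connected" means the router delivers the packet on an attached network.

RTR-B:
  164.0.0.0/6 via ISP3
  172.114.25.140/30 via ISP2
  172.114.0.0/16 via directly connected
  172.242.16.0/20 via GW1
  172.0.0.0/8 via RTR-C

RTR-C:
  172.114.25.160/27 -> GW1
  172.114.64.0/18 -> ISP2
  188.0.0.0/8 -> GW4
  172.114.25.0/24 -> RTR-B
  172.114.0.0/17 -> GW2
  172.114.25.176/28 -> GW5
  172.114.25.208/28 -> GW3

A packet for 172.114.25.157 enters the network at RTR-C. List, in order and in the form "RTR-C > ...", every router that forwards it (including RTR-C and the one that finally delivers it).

RTR-C > RTR-B

At RTR-C: longest match for 172.114.25.157 is 172.114.25.0/24 -> RTR-B
At RTR-B: longest match for 172.114.25.157 is 172.114.0.0/16 -> directly connected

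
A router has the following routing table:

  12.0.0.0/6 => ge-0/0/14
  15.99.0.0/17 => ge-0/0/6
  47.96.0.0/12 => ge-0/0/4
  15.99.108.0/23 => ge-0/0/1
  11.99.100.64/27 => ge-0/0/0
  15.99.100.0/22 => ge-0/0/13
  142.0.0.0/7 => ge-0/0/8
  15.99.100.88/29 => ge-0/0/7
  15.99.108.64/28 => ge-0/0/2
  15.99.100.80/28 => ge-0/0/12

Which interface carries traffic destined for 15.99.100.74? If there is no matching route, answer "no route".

Routes whose prefix contains 15.99.100.74:
  12.0.0.0/6 (12.0.0.0 - 15.255.255.255) -> ge-0/0/14
  15.99.0.0/17 (15.99.0.0 - 15.99.127.255) -> ge-0/0/6
  15.99.100.0/22 (15.99.100.0 - 15.99.103.255) -> ge-0/0/13
More-specific entries that do NOT match:
  15.99.100.88/29 (15.99.100.88 - 15.99.100.95) does not contain 15.99.100.74
  15.99.108.64/28 (15.99.108.64 - 15.99.108.79) does not contain 15.99.100.74
  15.99.100.80/28 (15.99.100.80 - 15.99.100.95) does not contain 15.99.100.74
  11.99.100.64/27 (11.99.100.64 - 11.99.100.95) does not contain 15.99.100.74
  15.99.108.0/23 (15.99.108.0 - 15.99.109.255) does not contain 15.99.100.74
Longest matching prefix is /22 -> interface ge-0/0/13.

ge-0/0/13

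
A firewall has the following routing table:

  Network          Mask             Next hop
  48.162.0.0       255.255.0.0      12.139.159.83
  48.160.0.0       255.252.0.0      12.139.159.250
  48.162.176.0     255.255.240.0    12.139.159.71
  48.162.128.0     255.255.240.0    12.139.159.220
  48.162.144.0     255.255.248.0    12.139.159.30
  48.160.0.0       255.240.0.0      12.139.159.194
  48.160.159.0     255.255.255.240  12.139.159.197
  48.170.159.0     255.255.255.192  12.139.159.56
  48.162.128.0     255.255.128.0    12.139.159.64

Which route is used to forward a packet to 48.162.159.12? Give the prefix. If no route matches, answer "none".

48.162.128.0/17

Entries matching 48.162.159.12:
  48.160.0.0/12 (48.160.0.0 - 48.175.255.255)
  48.160.0.0/14 (48.160.0.0 - 48.163.255.255)
  48.162.0.0/16 (48.162.0.0 - 48.162.255.255)
  48.162.128.0/17 (48.162.128.0 - 48.162.255.255)
Most specific is 48.162.128.0/17.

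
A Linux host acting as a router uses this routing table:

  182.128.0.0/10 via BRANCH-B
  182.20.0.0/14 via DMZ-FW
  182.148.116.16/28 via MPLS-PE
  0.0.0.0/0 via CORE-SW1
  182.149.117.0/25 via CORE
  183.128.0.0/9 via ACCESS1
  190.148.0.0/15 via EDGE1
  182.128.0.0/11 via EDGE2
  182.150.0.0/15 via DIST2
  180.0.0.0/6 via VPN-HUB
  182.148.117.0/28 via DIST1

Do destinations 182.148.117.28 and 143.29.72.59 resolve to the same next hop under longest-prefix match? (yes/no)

182.148.117.28: longest match 182.128.0.0/11 -> EDGE2
143.29.72.59: longest match 0.0.0.0/0 -> CORE-SW1

no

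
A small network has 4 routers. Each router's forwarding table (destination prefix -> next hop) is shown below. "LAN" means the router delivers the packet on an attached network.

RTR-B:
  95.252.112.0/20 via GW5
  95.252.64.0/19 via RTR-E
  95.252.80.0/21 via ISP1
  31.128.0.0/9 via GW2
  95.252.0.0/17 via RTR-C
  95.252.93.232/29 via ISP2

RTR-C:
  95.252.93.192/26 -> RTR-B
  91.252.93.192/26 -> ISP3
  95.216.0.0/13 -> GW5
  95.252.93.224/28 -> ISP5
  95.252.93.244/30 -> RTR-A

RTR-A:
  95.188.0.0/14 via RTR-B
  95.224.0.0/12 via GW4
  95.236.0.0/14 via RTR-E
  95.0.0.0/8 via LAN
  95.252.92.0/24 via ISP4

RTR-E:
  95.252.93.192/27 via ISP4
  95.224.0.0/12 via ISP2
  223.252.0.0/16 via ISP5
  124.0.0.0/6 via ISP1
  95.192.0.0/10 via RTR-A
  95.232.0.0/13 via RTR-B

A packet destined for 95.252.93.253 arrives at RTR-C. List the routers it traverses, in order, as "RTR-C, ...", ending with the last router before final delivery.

At RTR-C: longest match for 95.252.93.253 is 95.252.93.192/26 -> RTR-B
At RTR-B: longest match for 95.252.93.253 is 95.252.64.0/19 -> RTR-E
At RTR-E: longest match for 95.252.93.253 is 95.192.0.0/10 -> RTR-A
At RTR-A: longest match for 95.252.93.253 is 95.0.0.0/8 -> LAN

RTR-C, RTR-B, RTR-E, RTR-A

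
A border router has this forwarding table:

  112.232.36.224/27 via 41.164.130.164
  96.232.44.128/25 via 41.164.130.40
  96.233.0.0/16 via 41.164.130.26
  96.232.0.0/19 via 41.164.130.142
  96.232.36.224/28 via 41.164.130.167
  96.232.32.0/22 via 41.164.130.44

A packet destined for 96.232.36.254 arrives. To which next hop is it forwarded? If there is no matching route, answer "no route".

no route

No entry's prefix contains 96.232.36.254; there is no default route.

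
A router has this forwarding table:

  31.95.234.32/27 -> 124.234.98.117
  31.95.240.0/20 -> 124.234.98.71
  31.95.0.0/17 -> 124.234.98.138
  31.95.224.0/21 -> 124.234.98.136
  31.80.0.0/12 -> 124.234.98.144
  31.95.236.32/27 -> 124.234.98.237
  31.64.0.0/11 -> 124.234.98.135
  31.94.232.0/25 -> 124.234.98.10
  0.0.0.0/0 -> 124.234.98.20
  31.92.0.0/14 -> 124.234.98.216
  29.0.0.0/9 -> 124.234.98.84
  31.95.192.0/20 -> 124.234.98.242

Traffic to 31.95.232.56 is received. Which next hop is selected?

Routes whose prefix contains 31.95.232.56:
  0.0.0.0/0 (default, matches everything) -> 124.234.98.20
  31.64.0.0/11 (31.64.0.0 - 31.95.255.255) -> 124.234.98.135
  31.80.0.0/12 (31.80.0.0 - 31.95.255.255) -> 124.234.98.144
  31.92.0.0/14 (31.92.0.0 - 31.95.255.255) -> 124.234.98.216
More-specific entries that do NOT match:
  31.95.234.32/27 (31.95.234.32 - 31.95.234.63) does not contain 31.95.232.56
  31.95.236.32/27 (31.95.236.32 - 31.95.236.63) does not contain 31.95.232.56
  31.94.232.0/25 (31.94.232.0 - 31.94.232.127) does not contain 31.95.232.56
  31.95.224.0/21 (31.95.224.0 - 31.95.231.255) does not contain 31.95.232.56
  31.95.240.0/20 (31.95.240.0 - 31.95.255.255) does not contain 31.95.232.56
  31.95.192.0/20 (31.95.192.0 - 31.95.207.255) does not contain 31.95.232.56
  31.95.0.0/17 (31.95.0.0 - 31.95.127.255) does not contain 31.95.232.56
Longest matching prefix is /14 -> next hop 124.234.98.216.

124.234.98.216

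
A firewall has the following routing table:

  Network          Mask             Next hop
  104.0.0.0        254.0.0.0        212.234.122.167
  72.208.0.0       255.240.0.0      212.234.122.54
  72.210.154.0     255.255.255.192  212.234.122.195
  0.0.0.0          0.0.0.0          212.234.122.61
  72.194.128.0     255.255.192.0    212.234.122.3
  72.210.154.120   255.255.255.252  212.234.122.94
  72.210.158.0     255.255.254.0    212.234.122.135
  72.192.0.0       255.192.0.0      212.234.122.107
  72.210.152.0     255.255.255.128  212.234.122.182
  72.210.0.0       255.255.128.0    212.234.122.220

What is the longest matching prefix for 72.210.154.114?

Entries matching 72.210.154.114:
  0.0.0.0/0 (default, matches everything)
  72.192.0.0/10 (72.192.0.0 - 72.255.255.255)
  72.208.0.0/12 (72.208.0.0 - 72.223.255.255)
Most specific is 72.208.0.0/12.

72.208.0.0/12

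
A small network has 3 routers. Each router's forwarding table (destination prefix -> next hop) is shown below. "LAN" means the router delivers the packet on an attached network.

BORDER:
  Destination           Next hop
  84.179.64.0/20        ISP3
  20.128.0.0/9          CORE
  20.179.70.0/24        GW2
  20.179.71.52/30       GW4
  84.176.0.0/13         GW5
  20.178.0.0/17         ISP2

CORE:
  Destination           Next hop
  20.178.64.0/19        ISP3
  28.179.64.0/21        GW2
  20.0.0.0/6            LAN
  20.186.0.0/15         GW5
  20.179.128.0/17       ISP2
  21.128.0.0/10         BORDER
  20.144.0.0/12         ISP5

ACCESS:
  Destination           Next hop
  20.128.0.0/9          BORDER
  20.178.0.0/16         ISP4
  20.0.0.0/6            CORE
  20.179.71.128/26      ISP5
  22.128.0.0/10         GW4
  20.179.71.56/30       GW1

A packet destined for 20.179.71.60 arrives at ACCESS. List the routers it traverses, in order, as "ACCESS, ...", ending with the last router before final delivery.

At ACCESS: longest match for 20.179.71.60 is 20.128.0.0/9 -> BORDER
At BORDER: longest match for 20.179.71.60 is 20.128.0.0/9 -> CORE
At CORE: longest match for 20.179.71.60 is 20.0.0.0/6 -> LAN

ACCESS, BORDER, CORE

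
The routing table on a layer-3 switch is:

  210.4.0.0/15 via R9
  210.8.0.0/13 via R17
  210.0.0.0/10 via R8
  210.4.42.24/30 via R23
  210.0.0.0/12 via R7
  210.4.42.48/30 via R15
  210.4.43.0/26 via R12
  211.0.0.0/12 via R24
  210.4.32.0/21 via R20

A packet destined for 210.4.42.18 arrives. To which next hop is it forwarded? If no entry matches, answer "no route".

Routes whose prefix contains 210.4.42.18:
  210.0.0.0/10 (210.0.0.0 - 210.63.255.255) -> R8
  210.0.0.0/12 (210.0.0.0 - 210.15.255.255) -> R7
  210.4.0.0/15 (210.4.0.0 - 210.5.255.255) -> R9
More-specific entries that do NOT match:
  210.4.42.24/30 (210.4.42.24 - 210.4.42.27) does not contain 210.4.42.18
  210.4.42.48/30 (210.4.42.48 - 210.4.42.51) does not contain 210.4.42.18
  210.4.43.0/26 (210.4.43.0 - 210.4.43.63) does not contain 210.4.42.18
  210.4.32.0/21 (210.4.32.0 - 210.4.39.255) does not contain 210.4.42.18
Longest matching prefix is /15 -> next hop R9.

R9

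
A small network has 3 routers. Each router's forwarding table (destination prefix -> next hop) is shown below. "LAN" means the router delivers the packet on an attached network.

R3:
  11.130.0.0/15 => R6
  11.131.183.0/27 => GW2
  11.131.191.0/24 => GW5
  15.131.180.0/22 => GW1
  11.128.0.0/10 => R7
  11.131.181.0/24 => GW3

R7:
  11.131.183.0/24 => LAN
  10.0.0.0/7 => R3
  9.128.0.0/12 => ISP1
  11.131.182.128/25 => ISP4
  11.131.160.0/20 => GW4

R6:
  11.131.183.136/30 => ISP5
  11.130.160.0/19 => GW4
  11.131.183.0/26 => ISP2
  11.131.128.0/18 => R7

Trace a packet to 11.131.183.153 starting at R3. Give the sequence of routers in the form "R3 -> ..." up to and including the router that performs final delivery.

At R3: longest match for 11.131.183.153 is 11.130.0.0/15 -> R6
At R6: longest match for 11.131.183.153 is 11.131.128.0/18 -> R7
At R7: longest match for 11.131.183.153 is 11.131.183.0/24 -> LAN

R3 -> R6 -> R7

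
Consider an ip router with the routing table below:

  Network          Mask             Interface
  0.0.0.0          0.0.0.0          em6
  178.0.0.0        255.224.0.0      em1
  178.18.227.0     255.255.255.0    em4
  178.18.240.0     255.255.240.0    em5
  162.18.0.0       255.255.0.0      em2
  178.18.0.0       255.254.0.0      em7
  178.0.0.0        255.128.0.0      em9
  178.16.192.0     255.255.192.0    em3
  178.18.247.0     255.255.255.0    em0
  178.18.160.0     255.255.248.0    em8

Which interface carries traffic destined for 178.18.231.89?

Routes whose prefix contains 178.18.231.89:
  0.0.0.0/0 (default, matches everything) -> em6
  178.0.0.0/9 (178.0.0.0 - 178.127.255.255) -> em9
  178.0.0.0/11 (178.0.0.0 - 178.31.255.255) -> em1
  178.18.0.0/15 (178.18.0.0 - 178.19.255.255) -> em7
More-specific entries that do NOT match:
  178.18.227.0/24 (178.18.227.0 - 178.18.227.255) does not contain 178.18.231.89
  178.18.247.0/24 (178.18.247.0 - 178.18.247.255) does not contain 178.18.231.89
  178.18.160.0/21 (178.18.160.0 - 178.18.167.255) does not contain 178.18.231.89
  178.18.240.0/20 (178.18.240.0 - 178.18.255.255) does not contain 178.18.231.89
  178.16.192.0/18 (178.16.192.0 - 178.16.255.255) does not contain 178.18.231.89
  162.18.0.0/16 (162.18.0.0 - 162.18.255.255) does not contain 178.18.231.89
Longest matching prefix is /15 -> interface em7.

em7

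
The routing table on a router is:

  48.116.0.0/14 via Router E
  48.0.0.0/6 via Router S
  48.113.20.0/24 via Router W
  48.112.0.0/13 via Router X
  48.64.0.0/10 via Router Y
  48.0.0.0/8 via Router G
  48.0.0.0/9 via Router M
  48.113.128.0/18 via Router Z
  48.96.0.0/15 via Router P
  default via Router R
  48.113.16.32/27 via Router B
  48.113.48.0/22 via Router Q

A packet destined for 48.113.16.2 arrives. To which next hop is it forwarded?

Router X

Routes whose prefix contains 48.113.16.2:
  0.0.0.0/0 (default, matches everything) -> Router R
  48.0.0.0/6 (48.0.0.0 - 51.255.255.255) -> Router S
  48.0.0.0/8 (48.0.0.0 - 48.255.255.255) -> Router G
  48.0.0.0/9 (48.0.0.0 - 48.127.255.255) -> Router M
  48.64.0.0/10 (48.64.0.0 - 48.127.255.255) -> Router Y
  48.112.0.0/13 (48.112.0.0 - 48.119.255.255) -> Router X
More-specific entries that do NOT match:
  48.113.16.32/27 (48.113.16.32 - 48.113.16.63) does not contain 48.113.16.2
  48.113.20.0/24 (48.113.20.0 - 48.113.20.255) does not contain 48.113.16.2
  48.113.48.0/22 (48.113.48.0 - 48.113.51.255) does not contain 48.113.16.2
  48.113.128.0/18 (48.113.128.0 - 48.113.191.255) does not contain 48.113.16.2
  48.96.0.0/15 (48.96.0.0 - 48.97.255.255) does not contain 48.113.16.2
  48.116.0.0/14 (48.116.0.0 - 48.119.255.255) does not contain 48.113.16.2
Longest matching prefix is /13 -> next hop Router X.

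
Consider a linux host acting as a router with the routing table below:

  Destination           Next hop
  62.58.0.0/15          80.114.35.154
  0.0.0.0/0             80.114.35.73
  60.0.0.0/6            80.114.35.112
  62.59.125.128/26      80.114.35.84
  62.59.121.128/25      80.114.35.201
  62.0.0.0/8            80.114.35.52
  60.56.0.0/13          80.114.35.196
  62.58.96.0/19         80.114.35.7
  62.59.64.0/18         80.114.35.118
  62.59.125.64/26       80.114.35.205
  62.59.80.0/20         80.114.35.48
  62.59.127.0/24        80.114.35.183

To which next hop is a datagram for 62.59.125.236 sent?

Routes whose prefix contains 62.59.125.236:
  0.0.0.0/0 (default, matches everything) -> 80.114.35.73
  60.0.0.0/6 (60.0.0.0 - 63.255.255.255) -> 80.114.35.112
  62.0.0.0/8 (62.0.0.0 - 62.255.255.255) -> 80.114.35.52
  62.58.0.0/15 (62.58.0.0 - 62.59.255.255) -> 80.114.35.154
  62.59.64.0/18 (62.59.64.0 - 62.59.127.255) -> 80.114.35.118
More-specific entries that do NOT match:
  62.59.125.128/26 (62.59.125.128 - 62.59.125.191) does not contain 62.59.125.236
  62.59.125.64/26 (62.59.125.64 - 62.59.125.127) does not contain 62.59.125.236
  62.59.121.128/25 (62.59.121.128 - 62.59.121.255) does not contain 62.59.125.236
  62.59.127.0/24 (62.59.127.0 - 62.59.127.255) does not contain 62.59.125.236
  62.59.80.0/20 (62.59.80.0 - 62.59.95.255) does not contain 62.59.125.236
  62.58.96.0/19 (62.58.96.0 - 62.58.127.255) does not contain 62.59.125.236
Longest matching prefix is /18 -> next hop 80.114.35.118.

80.114.35.118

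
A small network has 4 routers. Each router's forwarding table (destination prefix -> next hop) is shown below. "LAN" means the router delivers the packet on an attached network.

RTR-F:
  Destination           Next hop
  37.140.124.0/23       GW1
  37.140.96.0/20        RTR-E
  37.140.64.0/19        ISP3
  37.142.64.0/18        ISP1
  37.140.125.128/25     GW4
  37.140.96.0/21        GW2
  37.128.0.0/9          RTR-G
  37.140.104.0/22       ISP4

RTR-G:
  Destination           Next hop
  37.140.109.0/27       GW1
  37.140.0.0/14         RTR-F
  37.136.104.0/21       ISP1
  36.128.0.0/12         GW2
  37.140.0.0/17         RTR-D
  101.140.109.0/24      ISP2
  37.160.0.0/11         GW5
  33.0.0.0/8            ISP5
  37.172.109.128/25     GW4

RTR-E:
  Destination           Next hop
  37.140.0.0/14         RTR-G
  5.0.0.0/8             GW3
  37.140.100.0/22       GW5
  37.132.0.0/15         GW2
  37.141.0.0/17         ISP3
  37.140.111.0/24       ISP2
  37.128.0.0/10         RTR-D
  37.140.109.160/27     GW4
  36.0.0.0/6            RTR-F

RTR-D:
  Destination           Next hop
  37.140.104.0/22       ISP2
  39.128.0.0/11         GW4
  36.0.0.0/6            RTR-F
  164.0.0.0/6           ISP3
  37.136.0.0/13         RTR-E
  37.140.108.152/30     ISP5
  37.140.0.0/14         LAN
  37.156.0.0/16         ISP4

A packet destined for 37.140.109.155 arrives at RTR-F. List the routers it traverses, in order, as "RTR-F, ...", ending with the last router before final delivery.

At RTR-F: longest match for 37.140.109.155 is 37.140.96.0/20 -> RTR-E
At RTR-E: longest match for 37.140.109.155 is 37.140.0.0/14 -> RTR-G
At RTR-G: longest match for 37.140.109.155 is 37.140.0.0/17 -> RTR-D
At RTR-D: longest match for 37.140.109.155 is 37.140.0.0/14 -> LAN

RTR-F, RTR-E, RTR-G, RTR-D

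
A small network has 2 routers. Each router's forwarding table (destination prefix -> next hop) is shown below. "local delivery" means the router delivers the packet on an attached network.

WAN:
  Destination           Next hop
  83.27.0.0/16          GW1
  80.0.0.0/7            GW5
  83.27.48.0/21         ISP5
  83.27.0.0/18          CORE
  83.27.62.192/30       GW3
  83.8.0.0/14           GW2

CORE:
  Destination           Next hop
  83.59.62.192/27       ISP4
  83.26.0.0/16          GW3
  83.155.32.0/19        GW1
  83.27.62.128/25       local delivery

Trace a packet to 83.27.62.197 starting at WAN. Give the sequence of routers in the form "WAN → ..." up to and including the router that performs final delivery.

At WAN: longest match for 83.27.62.197 is 83.27.0.0/18 -> CORE
At CORE: longest match for 83.27.62.197 is 83.27.62.128/25 -> local delivery

WAN → CORE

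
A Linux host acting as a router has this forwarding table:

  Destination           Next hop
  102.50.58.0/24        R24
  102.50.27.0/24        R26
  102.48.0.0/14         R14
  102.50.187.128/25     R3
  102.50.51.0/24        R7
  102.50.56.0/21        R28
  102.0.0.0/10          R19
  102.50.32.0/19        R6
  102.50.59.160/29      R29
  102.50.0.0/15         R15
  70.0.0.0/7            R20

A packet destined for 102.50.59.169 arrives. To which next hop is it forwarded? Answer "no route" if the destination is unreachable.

Routes whose prefix contains 102.50.59.169:
  102.0.0.0/10 (102.0.0.0 - 102.63.255.255) -> R19
  102.48.0.0/14 (102.48.0.0 - 102.51.255.255) -> R14
  102.50.0.0/15 (102.50.0.0 - 102.51.255.255) -> R15
  102.50.32.0/19 (102.50.32.0 - 102.50.63.255) -> R6
  102.50.56.0/21 (102.50.56.0 - 102.50.63.255) -> R28
More-specific entries that do NOT match:
  102.50.59.160/29 (102.50.59.160 - 102.50.59.167) does not contain 102.50.59.169
  102.50.187.128/25 (102.50.187.128 - 102.50.187.255) does not contain 102.50.59.169
  102.50.58.0/24 (102.50.58.0 - 102.50.58.255) does not contain 102.50.59.169
  102.50.27.0/24 (102.50.27.0 - 102.50.27.255) does not contain 102.50.59.169
  102.50.51.0/24 (102.50.51.0 - 102.50.51.255) does not contain 102.50.59.169
Longest matching prefix is /21 -> next hop R28.

R28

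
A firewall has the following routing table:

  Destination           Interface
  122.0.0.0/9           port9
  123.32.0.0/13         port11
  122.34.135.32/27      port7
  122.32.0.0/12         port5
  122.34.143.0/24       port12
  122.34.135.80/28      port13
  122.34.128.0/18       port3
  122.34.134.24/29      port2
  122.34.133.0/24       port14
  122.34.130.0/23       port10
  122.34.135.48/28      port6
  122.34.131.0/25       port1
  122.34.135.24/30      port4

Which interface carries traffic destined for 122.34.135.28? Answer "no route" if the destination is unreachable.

port3

Routes whose prefix contains 122.34.135.28:
  122.0.0.0/9 (122.0.0.0 - 122.127.255.255) -> port9
  122.32.0.0/12 (122.32.0.0 - 122.47.255.255) -> port5
  122.34.128.0/18 (122.34.128.0 - 122.34.191.255) -> port3
More-specific entries that do NOT match:
  122.34.135.24/30 (122.34.135.24 - 122.34.135.27) does not contain 122.34.135.28
  122.34.134.24/29 (122.34.134.24 - 122.34.134.31) does not contain 122.34.135.28
  122.34.135.80/28 (122.34.135.80 - 122.34.135.95) does not contain 122.34.135.28
  122.34.135.48/28 (122.34.135.48 - 122.34.135.63) does not contain 122.34.135.28
  122.34.135.32/27 (122.34.135.32 - 122.34.135.63) does not contain 122.34.135.28
  122.34.131.0/25 (122.34.131.0 - 122.34.131.127) does not contain 122.34.135.28
  122.34.143.0/24 (122.34.143.0 - 122.34.143.255) does not contain 122.34.135.28
  122.34.133.0/24 (122.34.133.0 - 122.34.133.255) does not contain 122.34.135.28
  122.34.130.0/23 (122.34.130.0 - 122.34.131.255) does not contain 122.34.135.28
Longest matching prefix is /18 -> interface port3.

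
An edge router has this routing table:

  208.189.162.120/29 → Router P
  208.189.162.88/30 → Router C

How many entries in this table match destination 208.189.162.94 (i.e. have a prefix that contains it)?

No listed prefix contains 208.189.162.94.
Total matching entries: 0.

0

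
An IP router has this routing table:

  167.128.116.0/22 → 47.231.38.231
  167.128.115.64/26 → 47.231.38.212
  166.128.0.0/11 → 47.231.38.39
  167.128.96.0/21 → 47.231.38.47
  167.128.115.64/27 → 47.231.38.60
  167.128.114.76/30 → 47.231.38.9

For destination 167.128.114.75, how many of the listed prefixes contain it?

No listed prefix contains 167.128.114.75.
Total matching entries: 0.

0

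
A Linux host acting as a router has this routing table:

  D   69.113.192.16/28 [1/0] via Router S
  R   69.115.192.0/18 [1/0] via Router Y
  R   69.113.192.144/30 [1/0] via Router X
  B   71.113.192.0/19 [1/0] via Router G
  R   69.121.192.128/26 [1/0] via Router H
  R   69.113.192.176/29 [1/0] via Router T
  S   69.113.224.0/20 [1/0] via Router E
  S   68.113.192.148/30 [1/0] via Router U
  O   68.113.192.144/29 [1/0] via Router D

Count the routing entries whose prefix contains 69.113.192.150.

0

No listed prefix contains 69.113.192.150.
Total matching entries: 0.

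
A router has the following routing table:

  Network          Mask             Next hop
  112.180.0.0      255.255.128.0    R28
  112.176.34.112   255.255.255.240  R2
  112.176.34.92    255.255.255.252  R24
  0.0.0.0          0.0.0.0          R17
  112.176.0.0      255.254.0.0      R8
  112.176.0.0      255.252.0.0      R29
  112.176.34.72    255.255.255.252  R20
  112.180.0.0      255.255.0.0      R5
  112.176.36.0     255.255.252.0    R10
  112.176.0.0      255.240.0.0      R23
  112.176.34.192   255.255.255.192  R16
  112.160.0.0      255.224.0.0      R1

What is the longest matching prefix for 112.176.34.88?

Entries matching 112.176.34.88:
  0.0.0.0/0 (default, matches everything)
  112.160.0.0/11 (112.160.0.0 - 112.191.255.255)
  112.176.0.0/12 (112.176.0.0 - 112.191.255.255)
  112.176.0.0/14 (112.176.0.0 - 112.179.255.255)
  112.176.0.0/15 (112.176.0.0 - 112.177.255.255)
Most specific is 112.176.0.0/15.

112.176.0.0/15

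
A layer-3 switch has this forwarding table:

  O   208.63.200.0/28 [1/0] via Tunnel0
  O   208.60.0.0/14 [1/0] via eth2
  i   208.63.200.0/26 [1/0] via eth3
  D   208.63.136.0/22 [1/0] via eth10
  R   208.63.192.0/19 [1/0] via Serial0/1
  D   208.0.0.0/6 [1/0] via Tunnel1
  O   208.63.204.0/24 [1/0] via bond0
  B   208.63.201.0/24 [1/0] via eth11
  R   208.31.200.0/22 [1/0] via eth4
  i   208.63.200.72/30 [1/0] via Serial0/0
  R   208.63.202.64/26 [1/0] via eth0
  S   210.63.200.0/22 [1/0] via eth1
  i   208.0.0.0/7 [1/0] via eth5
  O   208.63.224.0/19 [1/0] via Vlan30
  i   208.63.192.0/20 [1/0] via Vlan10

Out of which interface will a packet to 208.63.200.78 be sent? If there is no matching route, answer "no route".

Routes whose prefix contains 208.63.200.78:
  208.0.0.0/6 (208.0.0.0 - 211.255.255.255) -> Tunnel1
  208.0.0.0/7 (208.0.0.0 - 209.255.255.255) -> eth5
  208.60.0.0/14 (208.60.0.0 - 208.63.255.255) -> eth2
  208.63.192.0/19 (208.63.192.0 - 208.63.223.255) -> Serial0/1
  208.63.192.0/20 (208.63.192.0 - 208.63.207.255) -> Vlan10
More-specific entries that do NOT match:
  208.63.200.72/30 (208.63.200.72 - 208.63.200.75) does not contain 208.63.200.78
  208.63.200.0/28 (208.63.200.0 - 208.63.200.15) does not contain 208.63.200.78
  208.63.200.0/26 (208.63.200.0 - 208.63.200.63) does not contain 208.63.200.78
  208.63.202.64/26 (208.63.202.64 - 208.63.202.127) does not contain 208.63.200.78
  208.63.204.0/24 (208.63.204.0 - 208.63.204.255) does not contain 208.63.200.78
  208.63.201.0/24 (208.63.201.0 - 208.63.201.255) does not contain 208.63.200.78
  208.63.136.0/22 (208.63.136.0 - 208.63.139.255) does not contain 208.63.200.78
  208.31.200.0/22 (208.31.200.0 - 208.31.203.255) does not contain 208.63.200.78
  210.63.200.0/22 (210.63.200.0 - 210.63.203.255) does not contain 208.63.200.78
Longest matching prefix is /20 -> interface Vlan10.

Vlan10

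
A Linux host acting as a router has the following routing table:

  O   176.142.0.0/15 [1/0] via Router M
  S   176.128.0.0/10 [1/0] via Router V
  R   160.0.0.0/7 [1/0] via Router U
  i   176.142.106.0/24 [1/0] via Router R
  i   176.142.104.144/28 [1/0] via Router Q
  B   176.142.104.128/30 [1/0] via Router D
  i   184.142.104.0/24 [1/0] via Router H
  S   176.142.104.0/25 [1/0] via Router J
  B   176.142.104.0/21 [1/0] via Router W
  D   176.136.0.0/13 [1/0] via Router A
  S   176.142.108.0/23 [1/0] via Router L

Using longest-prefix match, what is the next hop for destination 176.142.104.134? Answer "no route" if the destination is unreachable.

Routes whose prefix contains 176.142.104.134:
  176.128.0.0/10 (176.128.0.0 - 176.191.255.255) -> Router V
  176.136.0.0/13 (176.136.0.0 - 176.143.255.255) -> Router A
  176.142.0.0/15 (176.142.0.0 - 176.143.255.255) -> Router M
  176.142.104.0/21 (176.142.104.0 - 176.142.111.255) -> Router W
More-specific entries that do NOT match:
  176.142.104.128/30 (176.142.104.128 - 176.142.104.131) does not contain 176.142.104.134
  176.142.104.144/28 (176.142.104.144 - 176.142.104.159) does not contain 176.142.104.134
  176.142.104.0/25 (176.142.104.0 - 176.142.104.127) does not contain 176.142.104.134
  176.142.106.0/24 (176.142.106.0 - 176.142.106.255) does not contain 176.142.104.134
  184.142.104.0/24 (184.142.104.0 - 184.142.104.255) does not contain 176.142.104.134
  176.142.108.0/23 (176.142.108.0 - 176.142.109.255) does not contain 176.142.104.134
Longest matching prefix is /21 -> next hop Router W.

Router W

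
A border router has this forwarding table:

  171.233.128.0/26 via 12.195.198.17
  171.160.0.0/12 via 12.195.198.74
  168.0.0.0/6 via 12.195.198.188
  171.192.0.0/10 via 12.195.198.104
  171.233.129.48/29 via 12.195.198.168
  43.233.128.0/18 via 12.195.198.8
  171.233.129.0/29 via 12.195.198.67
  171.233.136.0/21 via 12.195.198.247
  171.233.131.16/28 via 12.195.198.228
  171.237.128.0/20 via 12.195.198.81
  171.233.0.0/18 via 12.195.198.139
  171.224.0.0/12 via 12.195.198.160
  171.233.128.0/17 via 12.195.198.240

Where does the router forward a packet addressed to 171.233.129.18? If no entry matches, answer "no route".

Routes whose prefix contains 171.233.129.18:
  168.0.0.0/6 (168.0.0.0 - 171.255.255.255) -> 12.195.198.188
  171.192.0.0/10 (171.192.0.0 - 171.255.255.255) -> 12.195.198.104
  171.224.0.0/12 (171.224.0.0 - 171.239.255.255) -> 12.195.198.160
  171.233.128.0/17 (171.233.128.0 - 171.233.255.255) -> 12.195.198.240
More-specific entries that do NOT match:
  171.233.129.48/29 (171.233.129.48 - 171.233.129.55) does not contain 171.233.129.18
  171.233.129.0/29 (171.233.129.0 - 171.233.129.7) does not contain 171.233.129.18
  171.233.131.16/28 (171.233.131.16 - 171.233.131.31) does not contain 171.233.129.18
  171.233.128.0/26 (171.233.128.0 - 171.233.128.63) does not contain 171.233.129.18
  171.233.136.0/21 (171.233.136.0 - 171.233.143.255) does not contain 171.233.129.18
  171.237.128.0/20 (171.237.128.0 - 171.237.143.255) does not contain 171.233.129.18
  43.233.128.0/18 (43.233.128.0 - 43.233.191.255) does not contain 171.233.129.18
  171.233.0.0/18 (171.233.0.0 - 171.233.63.255) does not contain 171.233.129.18
Longest matching prefix is /17 -> next hop 12.195.198.240.

12.195.198.240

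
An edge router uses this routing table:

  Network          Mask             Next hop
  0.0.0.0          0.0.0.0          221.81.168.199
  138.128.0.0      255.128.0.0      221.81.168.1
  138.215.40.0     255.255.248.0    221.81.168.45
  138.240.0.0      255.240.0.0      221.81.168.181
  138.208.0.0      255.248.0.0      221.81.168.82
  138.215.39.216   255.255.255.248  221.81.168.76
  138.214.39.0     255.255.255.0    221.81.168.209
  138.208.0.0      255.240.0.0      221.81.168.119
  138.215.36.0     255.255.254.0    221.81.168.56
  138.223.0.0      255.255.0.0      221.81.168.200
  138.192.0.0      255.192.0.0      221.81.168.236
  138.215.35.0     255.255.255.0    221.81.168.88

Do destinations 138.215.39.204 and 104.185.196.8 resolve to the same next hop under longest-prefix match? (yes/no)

no

138.215.39.204: longest match 138.208.0.0/13 -> 221.81.168.82
104.185.196.8: longest match 0.0.0.0/0 -> 221.81.168.199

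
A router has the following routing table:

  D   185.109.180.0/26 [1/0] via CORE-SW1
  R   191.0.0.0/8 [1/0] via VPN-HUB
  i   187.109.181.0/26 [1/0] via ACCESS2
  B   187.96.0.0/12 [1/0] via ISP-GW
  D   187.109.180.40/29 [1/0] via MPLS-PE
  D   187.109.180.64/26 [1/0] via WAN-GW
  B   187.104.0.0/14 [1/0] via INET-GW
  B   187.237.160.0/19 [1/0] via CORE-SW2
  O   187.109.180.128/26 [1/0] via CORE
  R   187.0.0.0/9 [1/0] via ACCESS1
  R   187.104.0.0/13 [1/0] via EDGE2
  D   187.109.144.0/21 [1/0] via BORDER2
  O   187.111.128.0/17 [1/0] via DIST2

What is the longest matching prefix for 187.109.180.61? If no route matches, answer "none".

Entries matching 187.109.180.61:
  187.0.0.0/9 (187.0.0.0 - 187.127.255.255)
  187.96.0.0/12 (187.96.0.0 - 187.111.255.255)
  187.104.0.0/13 (187.104.0.0 - 187.111.255.255)
Most specific is 187.104.0.0/13.

187.104.0.0/13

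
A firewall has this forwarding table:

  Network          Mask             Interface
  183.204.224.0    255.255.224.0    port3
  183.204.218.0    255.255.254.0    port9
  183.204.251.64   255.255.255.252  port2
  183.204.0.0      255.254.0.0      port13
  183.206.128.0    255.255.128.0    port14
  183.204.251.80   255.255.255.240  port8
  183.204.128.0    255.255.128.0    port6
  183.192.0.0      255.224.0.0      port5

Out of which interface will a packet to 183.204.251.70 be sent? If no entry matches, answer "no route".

Routes whose prefix contains 183.204.251.70:
  183.192.0.0/11 (183.192.0.0 - 183.223.255.255) -> port5
  183.204.0.0/15 (183.204.0.0 - 183.205.255.255) -> port13
  183.204.128.0/17 (183.204.128.0 - 183.204.255.255) -> port6
  183.204.224.0/19 (183.204.224.0 - 183.204.255.255) -> port3
More-specific entries that do NOT match:
  183.204.251.64/30 (183.204.251.64 - 183.204.251.67) does not contain 183.204.251.70
  183.204.251.80/28 (183.204.251.80 - 183.204.251.95) does not contain 183.204.251.70
  183.204.218.0/23 (183.204.218.0 - 183.204.219.255) does not contain 183.204.251.70
Longest matching prefix is /19 -> interface port3.

port3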